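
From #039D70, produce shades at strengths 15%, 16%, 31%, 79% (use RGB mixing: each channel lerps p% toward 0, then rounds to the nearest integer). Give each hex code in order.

#039D70 is rgb(3, 157, 112).
15%: (3→3, 157 − 23.55 = 133.45→133, 112 − 16.8 = 95.2→95) → #03855F
16%: (3→3, 157 − 25.12 = 131.88→132, 112 − 17.92 = 94.08→94) → #03845E
31%: (3 − 0.93 = 2.07→2, 157 − 48.67 = 108.33→108, 112 − 34.72 = 77.28→77) → #026C4D
79%: (3 − 2.37 = 0.63→1, 157 − 124.03 = 32.97→33, 112 − 88.48 = 23.52→24) → #012118

#03855F, #03845E, #026C4D, #012118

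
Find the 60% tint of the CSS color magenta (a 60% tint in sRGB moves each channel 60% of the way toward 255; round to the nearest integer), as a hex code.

#FF99FF

CSS magenta is rgb(255, 0, 255).
Per channel, c → c + 0.6(255 − c):
  R: 255 + 0.6×(255−255) = 255 + 0 = 255 → 255
  G: 0 + 153 = 153 → 153
  B: 255 + 0.6×(255−255) = 255 + 0 = 255 → 255
rgb(255, 153, 255) = #FF99FF.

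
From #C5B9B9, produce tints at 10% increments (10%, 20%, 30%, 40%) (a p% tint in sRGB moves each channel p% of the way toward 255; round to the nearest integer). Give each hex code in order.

#C5B9B9 is rgb(197, 185, 185).
10%: (197 + 5.8 = 202.8→203, 185 + 7 = 192→192, 185 + 7 = 192→192) → #CBC0C0
20%: (197 + 11.6 = 208.6→209, 185 + 14 = 199→199, 185 + 14 = 199→199) → #D1C7C7
30%: (197 + 17.4 = 214.4→214, 185 + 21 = 206→206, 185 + 21 = 206→206) → #D6CECE
40%: (197 + 23.2 = 220.2→220, 185 + 28 = 213→213, 185 + 28 = 213→213) → #DCD5D5

#CBC0C0, #D1C7C7, #D6CECE, #DCD5D5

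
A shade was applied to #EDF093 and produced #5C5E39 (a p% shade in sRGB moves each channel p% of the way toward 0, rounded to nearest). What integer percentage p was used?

#EDF093 is rgb(237, 240, 147); #5C5E39 is rgb(92, 94, 57).
On the G channel (widest range): 94 ≈ 240 + (p/100)(0 − 240), so p ≈ 100×(94 − 240)/(0 − 240) = -14600/-240 = 60.83.
p = 61 reproduces all three channels after rounding.

61%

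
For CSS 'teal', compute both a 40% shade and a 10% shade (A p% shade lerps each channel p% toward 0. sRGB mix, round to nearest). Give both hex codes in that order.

CSS teal is rgb(0, 128, 128).
40% shade:
  R: 0 + 0.4×(0−0) = 0 + 0 = 0 → 0
  G: 128 − 51.2 = 76.8 → 77
  B: 128 − 51.2 = 76.8 → 77
  → #004d4d
10% shade:
  R: 0 + 0 = 0 → 0
  G: 128 + 0.1×(0−128) = 128 − 12.8 = 115.2 → 115
  B: 128 + 0.1×(0−128) = 128 − 12.8 = 115.2 → 115
  → #007373

#004d4d, #007373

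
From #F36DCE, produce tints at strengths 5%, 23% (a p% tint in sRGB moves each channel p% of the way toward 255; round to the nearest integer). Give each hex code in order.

#F36DCE is rgb(243, 109, 206).
5%: (243 + 0.6 = 243.6→244, 109 + 7.3 = 116.3→116, 206 + 2.45 = 208.45→208) → #F474D0
23%: (243 + 2.76 = 245.76→246, 109 + 33.58 = 142.58→143, 206 + 11.27 = 217.27→217) → #F68FD9

#F474D0, #F68FD9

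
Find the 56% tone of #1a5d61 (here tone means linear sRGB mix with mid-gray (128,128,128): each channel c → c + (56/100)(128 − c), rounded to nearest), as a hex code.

#537172

#1a5d61 is rgb(26, 93, 97).
A 56% tone moves each channel 56% toward 128:
  R: 26 + 57.12 = 83.12 → 83
  G: 93 + 0.56×(128−93) = 93 + 19.6 = 112.6 → 113
  B: 97 + 0.56×(128−97) = 97 + 17.36 = 114.36 → 114
rgb(83, 113, 114) = #537172.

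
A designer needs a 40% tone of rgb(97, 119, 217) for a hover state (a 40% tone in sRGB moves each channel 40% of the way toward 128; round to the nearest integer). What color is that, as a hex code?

A 40% tone moves each channel 40% toward 128:
  R: 97 + 0.4×(128−97) = 97 + 12.4 = 109.4 → 109
  G: 119 + 0.4×(128−119) = 119 + 3.6 = 122.6 → 123
  B: 217 + 0.4×(128−217) = 217 − 35.6 = 181.4 → 181
rgb(109, 123, 181) = #6d7bb5.

#6d7bb5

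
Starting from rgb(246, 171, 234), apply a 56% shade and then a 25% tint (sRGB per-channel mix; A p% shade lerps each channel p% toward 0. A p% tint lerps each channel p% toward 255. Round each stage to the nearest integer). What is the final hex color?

#91788d

Per channel, c → c + 0.56(0 − c):
  R: 246 + 0.56×(0−246) = 246 − 137.76 = 108.24 → 108
  G: 171 + 0.56×(0−171) = 171 − 95.76 = 75.24 → 75
  B: 234 + 0.56×(0−234) = 234 − 131.04 = 102.96 → 103
After the shade: rgb(108, 75, 103) = #6c4b67.
Lerp each channel 25% toward 255:
  R: 108 + 0.25×(255−108) = 108 + 36.75 = 144.75 → 145
  G: 75 + 45 = 120 → 120
  B: 103 + 0.25×(255−103) = 103 + 38 = 141 → 141
rgb(145, 120, 141) = #91788d.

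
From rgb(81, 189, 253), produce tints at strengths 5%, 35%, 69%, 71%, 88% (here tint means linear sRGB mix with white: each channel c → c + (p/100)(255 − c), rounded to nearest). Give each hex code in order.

#5AC0FD, #8ED4FE, #C9EBFE, #CDECFE, #EAF7FF

5%: (81 + 8.7 = 89.7→90, 189 + 3.3 = 192.3→192, 253→253) → #5AC0FD
35%: (81 + 60.9 = 141.9→142, 189 + 23.1 = 212.1→212, 253 + 0.7 = 253.7→254) → #8ED4FE
69%: (81 + 120.06 = 201.06→201, 189 + 45.54 = 234.54→235, 253 + 1.38 = 254.38→254) → #C9EBFE
71%: (81 + 123.54 = 204.54→205, 189 + 46.86 = 235.86→236, 253 + 1.42 = 254.42→254) → #CDECFE
88%: (81 + 153.12 = 234.12→234, 189 + 58.08 = 247.08→247, 253 + 1.76 = 254.76→255) → #EAF7FF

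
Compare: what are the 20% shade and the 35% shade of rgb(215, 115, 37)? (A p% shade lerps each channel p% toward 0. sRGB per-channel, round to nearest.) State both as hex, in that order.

#ac5c1e, #8c4b18

20% shade:
  R: 215 + 0.2×(0−215) = 215 − 43 = 172 → 172
  G: 115 + 0.2×(0−115) = 115 − 23 = 92 → 92
  B: 37 − 7.4 = 29.6 → 30
  → #ac5c1e
35% shade:
  R: 215 + 0.35×(0−215) = 215 − 75.25 = 139.75 → 140
  G: 115 + 0.35×(0−115) = 115 − 40.25 = 74.75 → 75
  B: 37 + 0.35×(0−37) = 37 − 12.95 = 24.05 → 24
  → #8c4b18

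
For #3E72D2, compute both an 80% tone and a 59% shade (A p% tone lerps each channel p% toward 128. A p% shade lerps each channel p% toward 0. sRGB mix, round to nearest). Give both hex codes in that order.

#737D90, #192F56

#3E72D2 is rgb(62, 114, 210).
80% tone:
  R: 62 + 52.8 = 114.8 → 115
  G: 114 + 0.8×(128−114) = 114 + 11.2 = 125.2 → 125
  B: 210 + 0.8×(128−210) = 210 − 65.6 = 144.4 → 144
  → #737D90
59% shade:
  R: 62 + 0.59×(0−62) = 62 − 36.58 = 25.42 → 25
  G: 114 − 67.26 = 46.74 → 47
  B: 210 + 0.59×(0−210) = 210 − 123.9 = 86.1 → 86
  → #192F56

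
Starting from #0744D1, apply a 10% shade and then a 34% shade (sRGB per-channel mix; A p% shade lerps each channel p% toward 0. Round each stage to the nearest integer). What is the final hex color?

#0744D1 is rgb(7, 68, 209).
Per channel, c → c + 0.1(0 − c):
  R: 7 + 0.1×(0−7) = 7 − 0.7 = 6.3 → 6
  G: 68 − 6.8 = 61.2 → 61
  B: 209 − 20.9 = 188.1 → 188
After the shade: rgb(6, 61, 188) = #063DBC.
Lerp each channel 34% toward 0:
  R: 6 + 0.34×(0−6) = 6 − 2.04 = 3.96 → 4
  G: 61 + 0.34×(0−61) = 61 − 20.74 = 40.26 → 40
  B: 188 + 0.34×(0−188) = 188 − 63.92 = 124.08 → 124
rgb(4, 40, 124) = #04287C.

#04287C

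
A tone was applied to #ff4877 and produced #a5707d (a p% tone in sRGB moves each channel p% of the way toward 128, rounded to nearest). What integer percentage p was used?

71%

#ff4877 is rgb(255, 72, 119); #a5707d is rgb(165, 112, 125).
On the R channel (widest range): 165 ≈ 255 + (p/100)(128 − 255), so p ≈ 100×(165 − 255)/(128 − 255) = -9000/-127 = 70.87.
p = 71 reproduces all three channels after rounding.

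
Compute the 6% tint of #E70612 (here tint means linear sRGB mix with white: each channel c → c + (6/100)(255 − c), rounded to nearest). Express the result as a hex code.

#E70612 is rgb(231, 6, 18).
Per channel, c → c + 0.06(255 − c):
  R: 231 + 0.06×(255−231) = 231 + 1.44 = 232.44 → 232
  G: 6 + 0.06×(255−6) = 6 + 14.94 = 20.94 → 21
  B: 18 + 0.06×(255−18) = 18 + 14.22 = 32.22 → 32
rgb(232, 21, 32) = #E81520.

#E81520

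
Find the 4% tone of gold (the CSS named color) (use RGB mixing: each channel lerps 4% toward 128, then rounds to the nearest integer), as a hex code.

CSS gold is rgb(255, 215, 0).
Lerp each channel 4% toward 128:
  R: 255 + 0.04×(128−255) = 255 − 5.08 = 249.92 → 250
  G: 215 + 0.04×(128−215) = 215 − 3.48 = 211.52 → 212
  B: 0 + 0.04×(128−0) = 0 + 5.12 = 5.12 → 5
rgb(250, 212, 5) = #FAD405.

#FAD405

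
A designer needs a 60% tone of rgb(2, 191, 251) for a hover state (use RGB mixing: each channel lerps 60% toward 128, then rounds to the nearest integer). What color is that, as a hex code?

#4e99b1

A 60% tone moves each channel 60% toward 128:
  R: 2 + 75.6 = 77.6 → 78
  G: 191 − 37.8 = 153.2 → 153
  B: 251 + 0.6×(128−251) = 251 − 73.8 = 177.2 → 177
rgb(78, 153, 177) = #4e99b1.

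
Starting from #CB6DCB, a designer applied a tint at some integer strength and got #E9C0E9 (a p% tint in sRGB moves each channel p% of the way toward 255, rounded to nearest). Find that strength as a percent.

#CB6DCB is rgb(203, 109, 203); #E9C0E9 is rgb(233, 192, 233).
On the G channel (widest range): 192 ≈ 109 + (p/100)(255 − 109), so p ≈ 100×(192 − 109)/(255 − 109) = 8300/146 = 56.85.
p = 57 reproduces all three channels after rounding.

57%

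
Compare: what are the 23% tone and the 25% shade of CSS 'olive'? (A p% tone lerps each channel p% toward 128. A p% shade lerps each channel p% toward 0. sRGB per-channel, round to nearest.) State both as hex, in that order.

#80801D, #606000

CSS olive is rgb(128, 128, 0).
23% tone:
  R: 128 + 0.23×(128−128) = 128 + 0 = 128 → 128
  G: 128 + 0.23×(128−128) = 128 + 0 = 128 → 128
  B: 0 + 0.23×(128−0) = 0 + 29.44 = 29.44 → 29
  → #80801D
25% shade:
  R: 128 + 0.25×(0−128) = 128 − 32 = 96 → 96
  G: 128 + 0.25×(0−128) = 128 − 32 = 96 → 96
  B: 0 + 0 = 0 → 0
  → #606000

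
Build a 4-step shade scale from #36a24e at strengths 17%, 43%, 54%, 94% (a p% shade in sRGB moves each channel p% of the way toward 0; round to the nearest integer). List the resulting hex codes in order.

#36a24e is rgb(54, 162, 78).
17%: (54 − 9.18 = 44.82→45, 162 − 27.54 = 134.46→134, 78 − 13.26 = 64.74→65) → #2d8641
43%: (54 − 23.22 = 30.78→31, 162 − 69.66 = 92.34→92, 78 − 33.54 = 44.46→44) → #1f5c2c
54%: (54 − 29.16 = 24.84→25, 162 − 87.48 = 74.52→75, 78 − 42.12 = 35.88→36) → #194b24
94%: (54 − 50.76 = 3.24→3, 162 − 152.28 = 9.72→10, 78 − 73.32 = 4.68→5) → #030a05

#2d8641, #1f5c2c, #194b24, #030a05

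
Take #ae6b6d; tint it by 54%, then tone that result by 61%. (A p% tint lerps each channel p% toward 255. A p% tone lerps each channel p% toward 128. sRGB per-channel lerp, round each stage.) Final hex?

#a39797

#ae6b6d is rgb(174, 107, 109).
Lerp each channel 54% toward 255:
  R: 174 + 43.74 = 217.74 → 218
  G: 107 + 0.54×(255−107) = 107 + 79.92 = 186.92 → 187
  B: 109 + 0.54×(255−109) = 109 + 78.84 = 187.84 → 188
After the tint: rgb(218, 187, 188) = #dabbbc.
Per channel, c → c + 0.61(128 − c):
  R: 218 + 0.61×(128−218) = 218 − 54.9 = 163.1 → 163
  G: 187 + 0.61×(128−187) = 187 − 35.99 = 151.01 → 151
  B: 188 − 36.6 = 151.4 → 151
rgb(163, 151, 151) = #a39797.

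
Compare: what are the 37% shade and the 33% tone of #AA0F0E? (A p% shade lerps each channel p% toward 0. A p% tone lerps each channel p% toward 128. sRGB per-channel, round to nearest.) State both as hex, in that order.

#6B0909, #9C3434

#AA0F0E is rgb(170, 15, 14).
37% shade:
  R: 170 − 62.9 = 107.1 → 107
  G: 15 + 0.37×(0−15) = 15 − 5.55 = 9.45 → 9
  B: 14 − 5.18 = 8.82 → 9
  → #6B0909
33% tone:
  R: 170 + 0.33×(128−170) = 170 − 13.86 = 156.14 → 156
  G: 15 + 37.29 = 52.29 → 52
  B: 14 + 37.62 = 51.62 → 52
  → #9C3434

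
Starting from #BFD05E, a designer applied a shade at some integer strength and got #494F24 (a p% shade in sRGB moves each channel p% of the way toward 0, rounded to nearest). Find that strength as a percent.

#BFD05E is rgb(191, 208, 94); #494F24 is rgb(73, 79, 36).
On the G channel (widest range): 79 ≈ 208 + (p/100)(0 − 208), so p ≈ 100×(79 − 208)/(0 − 208) = -12900/-208 = 62.02.
p = 62 reproduces all three channels after rounding.

62%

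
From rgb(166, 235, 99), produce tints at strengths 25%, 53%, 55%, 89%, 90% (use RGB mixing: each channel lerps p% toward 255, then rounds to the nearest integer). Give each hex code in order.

25%: (166 + 22.25 = 188.25→188, 235 + 5 = 240→240, 99 + 39 = 138→138) → #BCF08A
53%: (166 + 47.17 = 213.17→213, 235 + 10.6 = 245.6→246, 99 + 82.68 = 181.68→182) → #D5F6B6
55%: (166 + 48.95 = 214.95→215, 235 + 11 = 246→246, 99 + 85.8 = 184.8→185) → #D7F6B9
89%: (166 + 79.21 = 245.21→245, 235 + 17.8 = 252.8→253, 99 + 138.84 = 237.84→238) → #F5FDEE
90%: (166 + 80.1 = 246.1→246, 235 + 18 = 253→253, 99 + 140.4 = 239.4→239) → #F6FDEF

#BCF08A, #D5F6B6, #D7F6B9, #F5FDEE, #F6FDEF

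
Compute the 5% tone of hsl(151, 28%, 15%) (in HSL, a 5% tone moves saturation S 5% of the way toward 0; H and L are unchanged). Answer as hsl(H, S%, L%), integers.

S moves 5% from 28 toward 0: 28 − 1.4 = 26.6 → 27.
H and L are unchanged.

hsl(151, 27%, 15%)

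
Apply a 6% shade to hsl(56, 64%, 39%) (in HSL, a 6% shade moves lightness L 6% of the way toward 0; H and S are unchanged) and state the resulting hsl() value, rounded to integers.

hsl(56, 64%, 37%)

L moves 6% from 39 toward 0: 39 − 2.34 = 36.66 → 37.
H and S are unchanged.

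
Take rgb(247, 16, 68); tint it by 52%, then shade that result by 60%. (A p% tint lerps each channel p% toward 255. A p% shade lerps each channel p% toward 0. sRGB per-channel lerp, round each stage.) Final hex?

A 52% tint moves each channel 52% toward 255:
  R: 247 + 4.16 = 251.16 → 251
  G: 16 + 0.52×(255−16) = 16 + 124.28 = 140.28 → 140
  B: 68 + 97.24 = 165.24 → 165
After the tint: rgb(251, 140, 165) = #fb8ca5.
Lerp each channel 60% toward 0:
  R: 251 − 150.6 = 100.4 → 100
  G: 140 − 84 = 56 → 56
  B: 165 + 0.6×(0−165) = 165 − 99 = 66 → 66
rgb(100, 56, 66) = #643842.

#643842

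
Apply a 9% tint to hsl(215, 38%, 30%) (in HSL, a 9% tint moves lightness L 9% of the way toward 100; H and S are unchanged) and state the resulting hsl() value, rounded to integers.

hsl(215, 38%, 36%)

L moves 9% from 30 toward 100: 30 + 6.3 = 36.3 → 36.
H and S are unchanged.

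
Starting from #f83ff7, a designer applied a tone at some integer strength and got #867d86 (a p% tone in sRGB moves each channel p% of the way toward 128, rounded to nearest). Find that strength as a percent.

#f83ff7 is rgb(248, 63, 247); #867d86 is rgb(134, 125, 134).
On the R channel (widest range): 134 ≈ 248 + (p/100)(128 − 248), so p ≈ 100×(134 − 248)/(128 − 248) = -11400/-120 = 95.00.
p = 95 reproduces all three channels after rounding.

95%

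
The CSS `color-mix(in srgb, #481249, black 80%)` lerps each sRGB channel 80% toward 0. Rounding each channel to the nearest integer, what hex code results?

#0e040f

#481249 is rgb(72, 18, 73).
Lerp each channel 80% toward 0:
  R: 72 − 57.6 = 14.4 → 14
  G: 18 + 0.8×(0−18) = 18 − 14.4 = 3.6 → 4
  B: 73 + 0.8×(0−73) = 73 − 58.4 = 14.6 → 15
rgb(14, 4, 15) = #0e040f.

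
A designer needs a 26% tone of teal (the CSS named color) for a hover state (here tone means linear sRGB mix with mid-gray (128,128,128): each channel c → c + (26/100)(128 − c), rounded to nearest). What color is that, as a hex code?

CSS teal is rgb(0, 128, 128).
A 26% tone moves each channel 26% toward 128:
  R: 0 + 0.26×(128−0) = 0 + 33.28 = 33.28 → 33
  G: 128 + 0 = 128 → 128
  B: 128 + 0.26×(128−128) = 128 + 0 = 128 → 128
rgb(33, 128, 128) = #218080.

#218080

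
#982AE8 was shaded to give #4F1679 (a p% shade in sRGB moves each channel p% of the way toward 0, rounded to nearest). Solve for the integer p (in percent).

#982AE8 is rgb(152, 42, 232); #4F1679 is rgb(79, 22, 121).
On the B channel (widest range): 121 ≈ 232 + (p/100)(0 − 232), so p ≈ 100×(121 − 232)/(0 − 232) = -11100/-232 = 47.84.
p = 48 reproduces all three channels after rounding.

48%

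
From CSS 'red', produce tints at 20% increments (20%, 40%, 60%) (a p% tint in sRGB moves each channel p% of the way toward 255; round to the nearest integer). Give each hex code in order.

#FF3333, #FF6666, #FF9999

CSS red is rgb(255, 0, 0).
20%: (255→255, 0 + 51 = 51→51, 0 + 51 = 51→51) → #FF3333
40%: (255→255, 0 + 102 = 102→102, 0 + 102 = 102→102) → #FF6666
60%: (255→255, 0 + 153 = 153→153, 0 + 153 = 153→153) → #FF9999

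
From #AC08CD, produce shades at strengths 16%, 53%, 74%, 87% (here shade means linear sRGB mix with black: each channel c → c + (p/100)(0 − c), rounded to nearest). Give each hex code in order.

#AC08CD is rgb(172, 8, 205).
16%: (172 − 27.52 = 144.48→144, 8 − 1.28 = 6.72→7, 205 − 32.8 = 172.2→172) → #9007AC
53%: (172 − 91.16 = 80.84→81, 8 − 4.24 = 3.76→4, 205 − 108.65 = 96.35→96) → #510460
74%: (172 − 127.28 = 44.72→45, 8 − 5.92 = 2.08→2, 205 − 151.7 = 53.3→53) → #2D0235
87%: (172 − 149.64 = 22.36→22, 8 − 6.96 = 1.04→1, 205 − 178.35 = 26.65→27) → #16011B

#9007AC, #510460, #2D0235, #16011B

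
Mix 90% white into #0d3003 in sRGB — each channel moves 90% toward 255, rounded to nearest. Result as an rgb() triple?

#0d3003 is rgb(13, 48, 3).
A 90% tint moves each channel 90% toward 255:
  R: 13 + 217.8 = 230.8 → 231
  G: 48 + 186.3 = 234.3 → 234
  B: 3 + 226.8 = 229.8 → 230

rgb(231, 234, 230)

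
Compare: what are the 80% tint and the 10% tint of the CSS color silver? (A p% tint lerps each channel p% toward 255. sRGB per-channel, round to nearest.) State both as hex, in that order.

CSS silver is rgb(192, 192, 192).
80% tint:
  R: 192 + 50.4 = 242.4 → 242
  G: 192 + 0.8×(255−192) = 192 + 50.4 = 242.4 → 242
  B: 192 + 0.8×(255−192) = 192 + 50.4 = 242.4 → 242
  → #F2F2F2
10% tint:
  R: 192 + 0.1×(255−192) = 192 + 6.3 = 198.3 → 198
  G: 192 + 0.1×(255−192) = 192 + 6.3 = 198.3 → 198
  B: 192 + 0.1×(255−192) = 192 + 6.3 = 198.3 → 198
  → #C6C6C6

#F2F2F2, #C6C6C6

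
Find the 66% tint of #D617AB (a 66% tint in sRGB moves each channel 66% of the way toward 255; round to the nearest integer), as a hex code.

#D617AB is rgb(214, 23, 171).
A 66% tint moves each channel 66% toward 255:
  R: 214 + 27.06 = 241.06 → 241
  G: 23 + 0.66×(255−23) = 23 + 153.12 = 176.12 → 176
  B: 171 + 0.66×(255−171) = 171 + 55.44 = 226.44 → 226
rgb(241, 176, 226) = #F1B0E2.

#F1B0E2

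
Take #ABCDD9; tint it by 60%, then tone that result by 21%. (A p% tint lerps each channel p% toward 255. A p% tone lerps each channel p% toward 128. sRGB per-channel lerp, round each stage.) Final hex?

#ABCDD9 is rgb(171, 205, 217).
A 60% tint moves each channel 60% toward 255:
  R: 171 + 0.6×(255−171) = 171 + 50.4 = 221.4 → 221
  G: 205 + 30 = 235 → 235
  B: 217 + 22.8 = 239.8 → 240
After the tint: rgb(221, 235, 240) = #DDEBF0.
A 21% tone moves each channel 21% toward 128:
  R: 221 + 0.21×(128−221) = 221 − 19.53 = 201.47 → 201
  G: 235 + 0.21×(128−235) = 235 − 22.47 = 212.53 → 213
  B: 240 − 23.52 = 216.48 → 216
rgb(201, 213, 216) = #C9D5D8.

#C9D5D8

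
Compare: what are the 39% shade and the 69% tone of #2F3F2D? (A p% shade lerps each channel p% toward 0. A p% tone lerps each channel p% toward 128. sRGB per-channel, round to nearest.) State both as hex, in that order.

#2F3F2D is rgb(47, 63, 45).
39% shade:
  R: 47 + 0.39×(0−47) = 47 − 18.33 = 28.67 → 29
  G: 63 + 0.39×(0−63) = 63 − 24.57 = 38.43 → 38
  B: 45 + 0.39×(0−45) = 45 − 17.55 = 27.45 → 27
  → #1D261B
69% tone:
  R: 47 + 0.69×(128−47) = 47 + 55.89 = 102.89 → 103
  G: 63 + 44.85 = 107.85 → 108
  B: 45 + 0.69×(128−45) = 45 + 57.27 = 102.27 → 102
  → #676C66

#1D261B, #676C66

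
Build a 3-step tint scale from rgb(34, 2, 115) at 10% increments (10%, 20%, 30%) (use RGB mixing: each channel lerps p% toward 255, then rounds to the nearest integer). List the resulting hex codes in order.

#381B81, #4E358F, #644E9D

10%: (34 + 22.1 = 56.1→56, 2 + 25.3 = 27.3→27, 115 + 14 = 129→129) → #381B81
20%: (34 + 44.2 = 78.2→78, 2 + 50.6 = 52.6→53, 115 + 28 = 143→143) → #4E358F
30%: (34 + 66.3 = 100.3→100, 2 + 75.9 = 77.9→78, 115 + 42 = 157→157) → #644E9D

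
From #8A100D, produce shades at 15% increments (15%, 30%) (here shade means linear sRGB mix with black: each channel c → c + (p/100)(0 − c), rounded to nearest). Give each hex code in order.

#8A100D is rgb(138, 16, 13).
15%: (138 − 20.7 = 117.3→117, 16 − 2.4 = 13.6→14, 13 − 1.95 = 11.05→11) → #750E0B
30%: (138 − 41.4 = 96.6→97, 16 − 4.8 = 11.2→11, 13 − 3.9 = 9.1→9) → #610B09

#750E0B, #610B09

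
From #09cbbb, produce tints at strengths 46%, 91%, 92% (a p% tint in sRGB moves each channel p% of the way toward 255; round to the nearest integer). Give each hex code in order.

#09cbbb is rgb(9, 203, 187).
46%: (9 + 113.16 = 122.16→122, 203 + 23.92 = 226.92→227, 187 + 31.28 = 218.28→218) → #7ae3da
91%: (9 + 223.86 = 232.86→233, 203 + 47.32 = 250.32→250, 187 + 61.88 = 248.88→249) → #e9faf9
92%: (9 + 226.32 = 235.32→235, 203 + 47.84 = 250.84→251, 187 + 62.56 = 249.56→250) → #ebfbfa

#7ae3da, #e9faf9, #ebfbfa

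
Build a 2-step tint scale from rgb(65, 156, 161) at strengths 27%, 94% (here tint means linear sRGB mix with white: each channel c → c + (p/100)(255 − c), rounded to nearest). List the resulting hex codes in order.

27%: (65 + 51.3 = 116.3→116, 156 + 26.73 = 182.73→183, 161 + 25.38 = 186.38→186) → #74B7BA
94%: (65 + 178.6 = 243.6→244, 156 + 93.06 = 249.06→249, 161 + 88.36 = 249.36→249) → #F4F9F9

#74B7BA, #F4F9F9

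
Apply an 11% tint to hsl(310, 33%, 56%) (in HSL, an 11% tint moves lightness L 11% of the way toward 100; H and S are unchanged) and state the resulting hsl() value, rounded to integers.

hsl(310, 33%, 61%)

L moves 11% from 56 toward 100: 56 + 4.84 = 60.84 → 61.
H and S are unchanged.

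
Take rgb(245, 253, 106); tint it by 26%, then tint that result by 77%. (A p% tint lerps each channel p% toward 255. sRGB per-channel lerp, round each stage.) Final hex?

A 26% tint moves each channel 26% toward 255:
  R: 245 + 0.26×(255−245) = 245 + 2.6 = 247.6 → 248
  G: 253 + 0.26×(255−253) = 253 + 0.52 = 253.52 → 254
  B: 106 + 0.26×(255−106) = 106 + 38.74 = 144.74 → 145
After the tint: rgb(248, 254, 145) = #F8FE91.
A 77% tint moves each channel 77% toward 255:
  R: 248 + 5.39 = 253.39 → 253
  G: 254 + 0.77 = 254.77 → 255
  B: 145 + 84.7 = 229.7 → 230
rgb(253, 255, 230) = #FDFFE6.

#FDFFE6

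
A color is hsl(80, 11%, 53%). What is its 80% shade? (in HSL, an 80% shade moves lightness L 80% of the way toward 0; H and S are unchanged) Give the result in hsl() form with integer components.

L moves 80% from 53 toward 0: 53 − 42.4 = 10.6 → 11.
H and S are unchanged.

hsl(80, 11%, 11%)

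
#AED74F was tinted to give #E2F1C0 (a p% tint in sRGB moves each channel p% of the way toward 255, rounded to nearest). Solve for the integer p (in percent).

#AED74F is rgb(174, 215, 79); #E2F1C0 is rgb(226, 241, 192).
On the B channel (widest range): 192 ≈ 79 + (p/100)(255 − 79), so p ≈ 100×(192 − 79)/(255 − 79) = 11300/176 = 64.20.
p = 64 reproduces all three channels after rounding.

64%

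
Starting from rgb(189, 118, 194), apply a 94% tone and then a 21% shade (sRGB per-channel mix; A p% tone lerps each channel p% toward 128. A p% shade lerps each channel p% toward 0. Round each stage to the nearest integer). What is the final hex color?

#686468

Per channel, c → c + 0.94(128 − c):
  R: 189 + 0.94×(128−189) = 189 − 57.34 = 131.66 → 132
  G: 118 + 0.94×(128−118) = 118 + 9.4 = 127.4 → 127
  B: 194 + 0.94×(128−194) = 194 − 62.04 = 131.96 → 132
After the tone: rgb(132, 127, 132) = #847f84.
Lerp each channel 21% toward 0:
  R: 132 − 27.72 = 104.28 → 104
  G: 127 + 0.21×(0−127) = 127 − 26.67 = 100.33 → 100
  B: 132 + 0.21×(0−132) = 132 − 27.72 = 104.28 → 104
rgb(104, 100, 104) = #686468.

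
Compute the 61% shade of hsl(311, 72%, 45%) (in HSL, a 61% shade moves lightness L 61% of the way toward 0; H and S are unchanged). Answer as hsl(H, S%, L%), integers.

hsl(311, 72%, 18%)

L moves 61% from 45 toward 0: 45 − 27.45 = 17.55 → 18.
H and S are unchanged.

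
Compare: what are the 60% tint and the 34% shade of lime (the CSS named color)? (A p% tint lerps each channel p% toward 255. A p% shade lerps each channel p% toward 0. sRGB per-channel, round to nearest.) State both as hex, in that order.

#99FF99, #00A800

CSS lime is rgb(0, 255, 0).
60% tint:
  R: 0 + 0.6×(255−0) = 0 + 153 = 153 → 153
  G: 255 + 0.6×(255−255) = 255 + 0 = 255 → 255
  B: 0 + 0.6×(255−0) = 0 + 153 = 153 → 153
  → #99FF99
34% shade:
  R: 0 + 0.34×(0−0) = 0 + 0 = 0 → 0
  G: 255 − 86.7 = 168.3 → 168
  B: 0 + 0 = 0 → 0
  → #00A800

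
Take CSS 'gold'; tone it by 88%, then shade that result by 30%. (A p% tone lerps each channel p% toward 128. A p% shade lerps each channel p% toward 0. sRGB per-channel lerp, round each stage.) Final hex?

#64614F

CSS gold is rgb(255, 215, 0).
Per channel, c → c + 0.88(128 − c):
  R: 255 − 111.76 = 143.24 → 143
  G: 215 + 0.88×(128−215) = 215 − 76.56 = 138.44 → 138
  B: 0 + 0.88×(128−0) = 0 + 112.64 = 112.64 → 113
After the tone: rgb(143, 138, 113) = #8F8A71.
Lerp each channel 30% toward 0:
  R: 143 − 42.9 = 100.1 → 100
  G: 138 + 0.3×(0−138) = 138 − 41.4 = 96.6 → 97
  B: 113 − 33.9 = 79.1 → 79
rgb(100, 97, 79) = #64614F.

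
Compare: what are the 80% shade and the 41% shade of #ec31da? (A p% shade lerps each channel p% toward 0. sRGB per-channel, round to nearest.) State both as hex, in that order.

#ec31da is rgb(236, 49, 218).
80% shade:
  R: 236 + 0.8×(0−236) = 236 − 188.8 = 47.2 → 47
  G: 49 − 39.2 = 9.8 → 10
  B: 218 − 174.4 = 43.6 → 44
  → #2f0a2c
41% shade:
  R: 236 + 0.41×(0−236) = 236 − 96.76 = 139.24 → 139
  G: 49 − 20.09 = 28.91 → 29
  B: 218 − 89.38 = 128.62 → 129
  → #8b1d81

#2f0a2c, #8b1d81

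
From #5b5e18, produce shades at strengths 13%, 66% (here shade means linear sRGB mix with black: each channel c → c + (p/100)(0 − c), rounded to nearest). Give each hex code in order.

#5b5e18 is rgb(91, 94, 24).
13%: (91 − 11.83 = 79.17→79, 94 − 12.22 = 81.78→82, 24 − 3.12 = 20.88→21) → #4f5215
66%: (91 − 60.06 = 30.94→31, 94 − 62.04 = 31.96→32, 24 − 15.84 = 8.16→8) → #1f2008

#4f5215, #1f2008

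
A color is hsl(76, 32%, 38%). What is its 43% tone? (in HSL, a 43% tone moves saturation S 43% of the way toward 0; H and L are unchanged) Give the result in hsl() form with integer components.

hsl(76, 18%, 38%)

S moves 43% from 32 toward 0: 32 − 13.76 = 18.24 → 18.
H and L are unchanged.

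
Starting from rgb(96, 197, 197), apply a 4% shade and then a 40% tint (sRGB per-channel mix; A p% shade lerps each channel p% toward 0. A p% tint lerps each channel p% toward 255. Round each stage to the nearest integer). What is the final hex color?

A 4% shade moves each channel 4% toward 0:
  R: 96 + 0.04×(0−96) = 96 − 3.84 = 92.16 → 92
  G: 197 + 0.04×(0−197) = 197 − 7.88 = 189.12 → 189
  B: 197 + 0.04×(0−197) = 197 − 7.88 = 189.12 → 189
After the shade: rgb(92, 189, 189) = #5CBDBD.
A 40% tint moves each channel 40% toward 255:
  R: 92 + 0.4×(255−92) = 92 + 65.2 = 157.2 → 157
  G: 189 + 0.4×(255−189) = 189 + 26.4 = 215.4 → 215
  B: 189 + 0.4×(255−189) = 189 + 26.4 = 215.4 → 215
rgb(157, 215, 215) = #9DD7D7.

#9DD7D7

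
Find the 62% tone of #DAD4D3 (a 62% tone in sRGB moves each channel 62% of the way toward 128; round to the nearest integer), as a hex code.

#DAD4D3 is rgb(218, 212, 211).
Per channel, c → c + 0.62(128 − c):
  R: 218 + 0.62×(128−218) = 218 − 55.8 = 162.2 → 162
  G: 212 + 0.62×(128−212) = 212 − 52.08 = 159.92 → 160
  B: 211 + 0.62×(128−211) = 211 − 51.46 = 159.54 → 160
rgb(162, 160, 160) = #A2A0A0.

#A2A0A0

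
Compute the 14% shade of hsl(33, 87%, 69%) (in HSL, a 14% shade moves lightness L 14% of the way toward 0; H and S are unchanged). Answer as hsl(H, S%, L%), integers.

hsl(33, 87%, 59%)

L moves 14% from 69 toward 0: 69 − 9.66 = 59.34 → 59.
H and S are unchanged.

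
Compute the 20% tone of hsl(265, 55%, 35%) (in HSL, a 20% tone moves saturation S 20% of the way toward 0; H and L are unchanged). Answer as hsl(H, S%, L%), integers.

S moves 20% from 55 toward 0: 55 − 11 = 44 → 44.
H and L are unchanged.

hsl(265, 44%, 35%)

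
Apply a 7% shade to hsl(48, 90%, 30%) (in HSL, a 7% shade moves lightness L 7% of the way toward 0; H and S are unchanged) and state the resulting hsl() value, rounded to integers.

hsl(48, 90%, 28%)

L moves 7% from 30 toward 0: 30 − 2.1 = 27.9 → 28.
H and S are unchanged.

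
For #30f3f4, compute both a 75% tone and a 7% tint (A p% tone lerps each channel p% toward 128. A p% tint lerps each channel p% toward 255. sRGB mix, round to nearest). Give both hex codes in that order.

#30f3f4 is rgb(48, 243, 244).
75% tone:
  R: 48 + 60 = 108 → 108
  G: 243 − 86.25 = 156.75 → 157
  B: 244 + 0.75×(128−244) = 244 − 87 = 157 → 157
  → #6c9d9d
7% tint:
  R: 48 + 0.07×(255−48) = 48 + 14.49 = 62.49 → 62
  G: 243 + 0.07×(255−243) = 243 + 0.84 = 243.84 → 244
  B: 244 + 0.07×(255−244) = 244 + 0.77 = 244.77 → 245
  → #3ef4f5

#6c9d9d, #3ef4f5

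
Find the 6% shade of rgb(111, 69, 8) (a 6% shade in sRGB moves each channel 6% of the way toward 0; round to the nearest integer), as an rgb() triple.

rgb(104, 65, 8)

A 6% shade moves each channel 6% toward 0:
  R: 111 − 6.66 = 104.34 → 104
  G: 69 + 0.06×(0−69) = 69 − 4.14 = 64.86 → 65
  B: 8 + 0.06×(0−8) = 8 − 0.48 = 7.52 → 8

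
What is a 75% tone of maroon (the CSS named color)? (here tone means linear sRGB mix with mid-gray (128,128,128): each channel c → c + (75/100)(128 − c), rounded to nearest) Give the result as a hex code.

CSS maroon is rgb(128, 0, 0).
Per channel, c → c + 0.75(128 − c):
  R: 128 + 0.75×(128−128) = 128 + 0 = 128 → 128
  G: 0 + 96 = 96 → 96
  B: 0 + 96 = 96 → 96
rgb(128, 96, 96) = #806060.

#806060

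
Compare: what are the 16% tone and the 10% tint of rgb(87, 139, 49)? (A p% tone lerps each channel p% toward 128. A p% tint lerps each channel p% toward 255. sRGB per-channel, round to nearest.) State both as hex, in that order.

#5E893E, #689746

16% tone:
  R: 87 + 0.16×(128−87) = 87 + 6.56 = 93.56 → 94
  G: 139 + 0.16×(128−139) = 139 − 1.76 = 137.24 → 137
  B: 49 + 0.16×(128−49) = 49 + 12.64 = 61.64 → 62
  → #5E893E
10% tint:
  R: 87 + 16.8 = 103.8 → 104
  G: 139 + 0.1×(255−139) = 139 + 11.6 = 150.6 → 151
  B: 49 + 20.6 = 69.6 → 70
  → #689746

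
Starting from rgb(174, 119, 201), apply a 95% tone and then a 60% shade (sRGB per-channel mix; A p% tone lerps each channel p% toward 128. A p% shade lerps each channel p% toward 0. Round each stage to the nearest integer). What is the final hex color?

Per channel, c → c + 0.95(128 − c):
  R: 174 + 0.95×(128−174) = 174 − 43.7 = 130.3 → 130
  G: 119 + 0.95×(128−119) = 119 + 8.55 = 127.55 → 128
  B: 201 + 0.95×(128−201) = 201 − 69.35 = 131.65 → 132
After the tone: rgb(130, 128, 132) = #828084.
Lerp each channel 60% toward 0:
  R: 130 − 78 = 52 → 52
  G: 128 + 0.6×(0−128) = 128 − 76.8 = 51.2 → 51
  B: 132 − 79.2 = 52.8 → 53
rgb(52, 51, 53) = #343335.

#343335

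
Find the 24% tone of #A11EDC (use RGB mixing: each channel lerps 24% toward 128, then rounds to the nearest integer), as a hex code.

#A11EDC is rgb(161, 30, 220).
Lerp each channel 24% toward 128:
  R: 161 − 7.92 = 153.08 → 153
  G: 30 + 0.24×(128−30) = 30 + 23.52 = 53.52 → 54
  B: 220 − 22.08 = 197.92 → 198
rgb(153, 54, 198) = #9936C6.

#9936C6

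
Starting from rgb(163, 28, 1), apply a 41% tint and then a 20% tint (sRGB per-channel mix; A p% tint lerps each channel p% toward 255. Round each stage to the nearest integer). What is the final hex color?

#d49487

A 41% tint moves each channel 41% toward 255:
  R: 163 + 37.72 = 200.72 → 201
  G: 28 + 0.41×(255−28) = 28 + 93.07 = 121.07 → 121
  B: 1 + 104.14 = 105.14 → 105
After the tint: rgb(201, 121, 105) = #c97969.
Per channel, c → c + 0.2(255 − c):
  R: 201 + 10.8 = 211.8 → 212
  G: 121 + 0.2×(255−121) = 121 + 26.8 = 147.8 → 148
  B: 105 + 0.2×(255−105) = 105 + 30 = 135 → 135
rgb(212, 148, 135) = #d49487.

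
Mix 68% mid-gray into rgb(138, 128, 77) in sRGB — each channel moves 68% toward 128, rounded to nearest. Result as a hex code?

Per channel, c → c + 0.68(128 − c):
  R: 138 − 6.8 = 131.2 → 131
  G: 128 + 0 = 128 → 128
  B: 77 + 0.68×(128−77) = 77 + 34.68 = 111.68 → 112
rgb(131, 128, 112) = #838070.

#838070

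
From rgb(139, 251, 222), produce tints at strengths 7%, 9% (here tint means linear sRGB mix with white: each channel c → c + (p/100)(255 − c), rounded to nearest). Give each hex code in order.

7%: (139 + 8.12 = 147.12→147, 251→251, 222 + 2.31 = 224.31→224) → #93fbe0
9%: (139 + 10.44 = 149.44→149, 251→251, 222 + 2.97 = 224.97→225) → #95fbe1

#93fbe0, #95fbe1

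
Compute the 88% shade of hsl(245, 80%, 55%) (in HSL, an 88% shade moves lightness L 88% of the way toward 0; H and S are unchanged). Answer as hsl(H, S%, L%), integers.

hsl(245, 80%, 7%)

L moves 88% from 55 toward 0: 55 − 48.4 = 6.6 → 7.
H and S are unchanged.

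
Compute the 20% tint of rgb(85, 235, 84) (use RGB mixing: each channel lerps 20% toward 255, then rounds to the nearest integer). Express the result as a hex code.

A 20% tint moves each channel 20% toward 255:
  R: 85 + 0.2×(255−85) = 85 + 34 = 119 → 119
  G: 235 + 0.2×(255−235) = 235 + 4 = 239 → 239
  B: 84 + 34.2 = 118.2 → 118
rgb(119, 239, 118) = #77EF76.

#77EF76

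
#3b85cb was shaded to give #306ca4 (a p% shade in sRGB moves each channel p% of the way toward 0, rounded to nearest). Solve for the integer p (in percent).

19%

#3b85cb is rgb(59, 133, 203); #306ca4 is rgb(48, 108, 164).
On the B channel (widest range): 164 ≈ 203 + (p/100)(0 − 203), so p ≈ 100×(164 − 203)/(0 − 203) = -3900/-203 = 19.21.
p = 19 reproduces all three channels after rounding.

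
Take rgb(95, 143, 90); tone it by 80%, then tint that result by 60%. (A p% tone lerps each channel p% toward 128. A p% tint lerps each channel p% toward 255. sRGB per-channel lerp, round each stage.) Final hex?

#C9CDC9

Lerp each channel 80% toward 128:
  R: 95 + 26.4 = 121.4 → 121
  G: 143 − 12 = 131 → 131
  B: 90 + 30.4 = 120.4 → 120
After the tone: rgb(121, 131, 120) = #798378.
A 60% tint moves each channel 60% toward 255:
  R: 121 + 0.6×(255−121) = 121 + 80.4 = 201.4 → 201
  G: 131 + 0.6×(255−131) = 131 + 74.4 = 205.4 → 205
  B: 120 + 0.6×(255−120) = 120 + 81 = 201 → 201
rgb(201, 205, 201) = #C9CDC9.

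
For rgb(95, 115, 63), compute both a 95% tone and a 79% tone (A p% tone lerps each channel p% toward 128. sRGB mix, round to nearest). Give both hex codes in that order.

95% tone:
  R: 95 + 0.95×(128−95) = 95 + 31.35 = 126.35 → 126
  G: 115 + 0.95×(128−115) = 115 + 12.35 = 127.35 → 127
  B: 63 + 61.75 = 124.75 → 125
  → #7e7f7d
79% tone:
  R: 95 + 26.07 = 121.07 → 121
  G: 115 + 10.27 = 125.27 → 125
  B: 63 + 51.35 = 114.35 → 114
  → #797d72

#7e7f7d, #797d72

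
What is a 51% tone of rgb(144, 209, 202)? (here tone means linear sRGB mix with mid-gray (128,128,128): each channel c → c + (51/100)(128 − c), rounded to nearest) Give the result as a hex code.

Lerp each channel 51% toward 128:
  R: 144 − 8.16 = 135.84 → 136
  G: 209 + 0.51×(128−209) = 209 − 41.31 = 167.69 → 168
  B: 202 + 0.51×(128−202) = 202 − 37.74 = 164.26 → 164
rgb(136, 168, 164) = #88a8a4.

#88a8a4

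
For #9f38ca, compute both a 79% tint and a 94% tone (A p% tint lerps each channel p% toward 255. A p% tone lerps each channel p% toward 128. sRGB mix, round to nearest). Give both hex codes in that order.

#9f38ca is rgb(159, 56, 202).
79% tint:
  R: 159 + 0.79×(255−159) = 159 + 75.84 = 234.84 → 235
  G: 56 + 0.79×(255−56) = 56 + 157.21 = 213.21 → 213
  B: 202 + 41.87 = 243.87 → 244
  → #ebd5f4
94% tone:
  R: 159 + 0.94×(128−159) = 159 − 29.14 = 129.86 → 130
  G: 56 + 0.94×(128−56) = 56 + 67.68 = 123.68 → 124
  B: 202 + 0.94×(128−202) = 202 − 69.56 = 132.44 → 132
  → #827c84

#ebd5f4, #827c84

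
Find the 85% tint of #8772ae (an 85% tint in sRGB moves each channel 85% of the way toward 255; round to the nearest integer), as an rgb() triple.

rgb(237, 234, 243)

#8772ae is rgb(135, 114, 174).
Per channel, c → c + 0.85(255 − c):
  R: 135 + 102 = 237 → 237
  G: 114 + 119.85 = 233.85 → 234
  B: 174 + 0.85×(255−174) = 174 + 68.85 = 242.85 → 243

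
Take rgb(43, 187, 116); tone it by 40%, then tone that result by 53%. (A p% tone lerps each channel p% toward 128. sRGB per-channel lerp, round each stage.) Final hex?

Per channel, c → c + 0.4(128 − c):
  R: 43 + 0.4×(128−43) = 43 + 34 = 77 → 77
  G: 187 + 0.4×(128−187) = 187 − 23.6 = 163.4 → 163
  B: 116 + 0.4×(128−116) = 116 + 4.8 = 120.8 → 121
After the tone: rgb(77, 163, 121) = #4DA379.
A 53% tone moves each channel 53% toward 128:
  R: 77 + 27.03 = 104.03 → 104
  G: 163 − 18.55 = 144.45 → 144
  B: 121 + 0.53×(128−121) = 121 + 3.71 = 124.71 → 125
rgb(104, 144, 125) = #68907D.

#68907D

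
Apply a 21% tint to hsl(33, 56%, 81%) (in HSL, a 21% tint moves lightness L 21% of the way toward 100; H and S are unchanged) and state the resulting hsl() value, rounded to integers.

L moves 21% from 81 toward 100: 81 + 3.99 = 84.99 → 85.
H and S are unchanged.

hsl(33, 56%, 85%)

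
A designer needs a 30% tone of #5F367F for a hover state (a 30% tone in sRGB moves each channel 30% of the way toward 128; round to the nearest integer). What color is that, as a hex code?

#5F367F is rgb(95, 54, 127).
A 30% tone moves each channel 30% toward 128:
  R: 95 + 0.3×(128−95) = 95 + 9.9 = 104.9 → 105
  G: 54 + 0.3×(128−54) = 54 + 22.2 = 76.2 → 76
  B: 127 + 0.3×(128−127) = 127 + 0.3 = 127.3 → 127
rgb(105, 76, 127) = #694C7F.

#694C7F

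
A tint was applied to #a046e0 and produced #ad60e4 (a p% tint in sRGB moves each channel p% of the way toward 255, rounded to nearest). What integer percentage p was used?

#a046e0 is rgb(160, 70, 224); #ad60e4 is rgb(173, 96, 228).
On the G channel (widest range): 96 ≈ 70 + (p/100)(255 − 70), so p ≈ 100×(96 − 70)/(255 − 70) = 2600/185 = 14.05.
p = 14 reproduces all three channels after rounding.

14%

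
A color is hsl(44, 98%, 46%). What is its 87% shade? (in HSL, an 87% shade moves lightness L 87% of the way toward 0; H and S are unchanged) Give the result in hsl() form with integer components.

hsl(44, 98%, 6%)

L moves 87% from 46 toward 0: 46 − 40.02 = 5.98 → 6.
H and S are unchanged.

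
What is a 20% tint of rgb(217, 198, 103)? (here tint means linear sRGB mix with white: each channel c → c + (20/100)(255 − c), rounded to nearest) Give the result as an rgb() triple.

Lerp each channel 20% toward 255:
  R: 217 + 0.2×(255−217) = 217 + 7.6 = 224.6 → 225
  G: 198 + 0.2×(255−198) = 198 + 11.4 = 209.4 → 209
  B: 103 + 0.2×(255−103) = 103 + 30.4 = 133.4 → 133

rgb(225, 209, 133)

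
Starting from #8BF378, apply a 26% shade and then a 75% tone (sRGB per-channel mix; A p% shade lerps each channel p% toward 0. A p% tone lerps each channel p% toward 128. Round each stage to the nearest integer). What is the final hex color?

#7A8D76

#8BF378 is rgb(139, 243, 120).
Lerp each channel 26% toward 0:
  R: 139 + 0.26×(0−139) = 139 − 36.14 = 102.86 → 103
  G: 243 − 63.18 = 179.82 → 180
  B: 120 − 31.2 = 88.8 → 89
After the shade: rgb(103, 180, 89) = #67B459.
A 75% tone moves each channel 75% toward 128:
  R: 103 + 0.75×(128−103) = 103 + 18.75 = 121.75 → 122
  G: 180 + 0.75×(128−180) = 180 − 39 = 141 → 141
  B: 89 + 29.25 = 118.25 → 118
rgb(122, 141, 118) = #7A8D76.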